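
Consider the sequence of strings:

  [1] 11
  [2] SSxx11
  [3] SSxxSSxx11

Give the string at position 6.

Every step adds SSxx at the front: s(k+1) = SSxx·s(k).
From SSxxSSxx11, 3 further steps: SSxxSSxx11 → SSxxSSxxSSxx11 → SSxxSSxxSSxxSSxx11 → (answer).

SSxxSSxxSSxxSSxxSSxx11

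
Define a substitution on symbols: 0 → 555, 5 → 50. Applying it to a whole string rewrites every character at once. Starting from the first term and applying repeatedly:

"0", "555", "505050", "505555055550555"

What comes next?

505555050505055550505050555505050

φ(505555055550555) expands symbol-by-symbol to 50 555 50 50 50 50 555 50 50 50 50 555 50 50 50; joining the 15 pieces gives the next term.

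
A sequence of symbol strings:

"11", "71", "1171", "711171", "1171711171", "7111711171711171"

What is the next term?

11717111717111711171711171

From term 3 onward, concatenate the second-to-last term with the last: 11·71 = 1171, 71·1171 = 711171, …
So term 7 is 1171711171·7111711171711171.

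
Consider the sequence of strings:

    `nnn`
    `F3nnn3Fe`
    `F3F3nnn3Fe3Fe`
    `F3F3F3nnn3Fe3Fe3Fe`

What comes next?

Every step adds F3 to the front and 3Fe to the end of the previous string.
One more step from F3F3F3nnn3Fe3Fe3Fe gives the answer.

F3F3F3F3nnn3Fe3Fe3Fe3Fe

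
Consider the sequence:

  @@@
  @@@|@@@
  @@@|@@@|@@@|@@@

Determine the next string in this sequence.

@@@|@@@|@@@|@@@|@@@|@@@|@@@|@@@

Every step duplicates the string with '|' between the halves.
So the next term is two copies of @@@|@@@|@@@|@@@ with '|' between the halves.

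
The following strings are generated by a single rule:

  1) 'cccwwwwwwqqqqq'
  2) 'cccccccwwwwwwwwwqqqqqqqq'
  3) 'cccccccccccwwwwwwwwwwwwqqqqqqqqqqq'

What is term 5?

Each string has the form c^{4n-1} w^{3n+3} q^{3n+2} (n = 1, 2, …).
At n = 5 the blocks have lengths 19, 18, 17.

cccccccccccccccccccwwwwwwwwwwwwwwwwwwqqqqqqqqqqqqqqqqq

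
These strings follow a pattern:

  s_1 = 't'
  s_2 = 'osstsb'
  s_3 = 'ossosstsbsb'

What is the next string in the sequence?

s(k+1) = oss·s(k)·sb, so each term gains oss as a prefix and sb as a suffix.
Applying this once more to ossosstsbsb:

ossossosstsbsbsb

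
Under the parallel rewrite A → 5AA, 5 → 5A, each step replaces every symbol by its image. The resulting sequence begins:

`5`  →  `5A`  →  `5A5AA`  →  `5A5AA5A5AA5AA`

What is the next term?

Replace each of the 13 characters of 5A5AA5A5AA5AA in place — 5A 5AA 5A 5AA 5AA 5A 5AA 5A 5AA 5AA 5A 5AA 5AA — and concatenate.

5A5AA5A5AA5AA5A5AA5A5AA5AA5A5AA5AA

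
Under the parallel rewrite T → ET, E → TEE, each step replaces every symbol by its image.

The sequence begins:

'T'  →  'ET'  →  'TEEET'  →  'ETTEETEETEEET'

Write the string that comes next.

φ(ETTEETEETEEET) expands symbol-by-symbol to TEE ET ET TEE TEE ET TEE TEE ET TEE TEE TEE ET; joining the 13 pieces gives the next term.

TEEETETTEETEEETTEETEEETTEETEETEEET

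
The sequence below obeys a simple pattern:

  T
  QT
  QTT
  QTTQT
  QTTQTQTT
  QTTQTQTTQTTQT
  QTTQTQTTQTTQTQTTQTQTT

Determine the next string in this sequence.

This is a Fibonacci-style word recurrence s(k) = s(k−1)·s(k−2): e.g. QT·T = QTT.
The next term joins QTTQTQTTQTTQTQTTQTQTT and QTTQTQTTQTTQT.

QTTQTQTTQTTQTQTTQTQTTQTTQTQTTQTTQT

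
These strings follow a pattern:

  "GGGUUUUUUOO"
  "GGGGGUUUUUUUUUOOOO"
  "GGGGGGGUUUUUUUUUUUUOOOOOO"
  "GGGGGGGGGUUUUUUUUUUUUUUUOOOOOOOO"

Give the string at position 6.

Term n consists of 2n+1 G's, followed by 3n+3 U's, followed by 2n O's (n = 1, 2, …).
At n = 6 the blocks have lengths 13, 21, 12.

GGGGGGGGGGGGGUUUUUUUUUUUUUUUUUUUUUOOOOOOOOOOOO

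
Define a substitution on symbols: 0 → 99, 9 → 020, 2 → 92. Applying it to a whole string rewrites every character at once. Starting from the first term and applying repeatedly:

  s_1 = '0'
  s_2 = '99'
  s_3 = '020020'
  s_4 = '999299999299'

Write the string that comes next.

Apply φ to 999299999299 symbol by symbol: 9→020, 9→020, 9→020, 2→92, 9→020, 9→020, 9→020, 9→020, 9→020, 2→92, 9→020, 9→020; joined: 020 020 020 92 020 020 020 020 020 92 020 020.

0200200209202002002002002092020020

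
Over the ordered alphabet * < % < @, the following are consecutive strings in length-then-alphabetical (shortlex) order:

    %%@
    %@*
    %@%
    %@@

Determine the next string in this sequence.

The successor of %@@ increments the rightmost position that isn't already @ and resets every position after it to *.

@**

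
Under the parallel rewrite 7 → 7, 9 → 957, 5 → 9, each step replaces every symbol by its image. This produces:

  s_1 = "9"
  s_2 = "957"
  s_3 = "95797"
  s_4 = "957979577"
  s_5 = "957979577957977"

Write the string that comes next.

9579795779579779579795777

Replace each of the 15 characters of 957979577957977 in place — 957 9 7 957 7 957 9 7 7 957 9 7 957 7 7 — and concatenate.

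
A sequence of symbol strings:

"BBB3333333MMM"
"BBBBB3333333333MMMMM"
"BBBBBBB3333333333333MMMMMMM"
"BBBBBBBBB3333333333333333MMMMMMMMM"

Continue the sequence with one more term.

BBBBBBBBBBB3333333333333333333MMMMMMMMMMM

Term n consists of 2n-1 B's, followed by 3n+1 3's, followed by 2n-1 M's, where the shown terms are n = 2, 3, 4, 5.
At n = 6 the blocks have lengths 11, 19, 11.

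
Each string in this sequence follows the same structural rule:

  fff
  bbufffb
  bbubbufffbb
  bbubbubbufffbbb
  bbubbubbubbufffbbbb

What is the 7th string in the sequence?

s(k+1) = bbu·s(k)·b, so each term gains bbu as a prefix and b as a suffix.
From bbubbubbubbufffbbbb, 2 further steps: bbubbubbubbufffbbbb → bbubbubbubbubbufffbbbbb → (answer).

bbubbubbubbubbubbufffbbbbbb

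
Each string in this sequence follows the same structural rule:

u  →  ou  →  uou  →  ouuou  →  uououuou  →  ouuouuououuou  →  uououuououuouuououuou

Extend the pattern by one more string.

Each term (from the third on) is the two preceding terms concatenated in order: term 3 = u·ou = uou.
The next term joins ouuouuououuou and uououuououuouuououuou.

ouuouuououuouuououuououuouuououuou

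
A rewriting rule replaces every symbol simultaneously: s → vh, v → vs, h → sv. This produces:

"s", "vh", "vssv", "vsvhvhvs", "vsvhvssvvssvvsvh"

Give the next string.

vsvhvssvvsvhvhvsvsvhvhvsvsvhvssv

φ(vsvhvssvvssvvsvh) expands symbol-by-symbol to vs vh vs sv vs vh vh vs vs vh vh vs vs vh vs sv; joining the 16 pieces gives the next term.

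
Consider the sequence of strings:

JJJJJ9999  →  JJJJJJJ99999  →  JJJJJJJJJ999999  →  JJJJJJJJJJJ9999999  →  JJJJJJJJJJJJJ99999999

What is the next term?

The n-th term is 2n-1 J's then n+1 9's, where the shown terms are n = 3, 4, 5, 6, 7.
At n = 8 the blocks have lengths 15, 9.

JJJJJJJJJJJJJJJ999999999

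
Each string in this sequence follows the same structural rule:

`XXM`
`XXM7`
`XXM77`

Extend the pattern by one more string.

XXM777

Every step adds 7 to the end: s(k+1) = s(k)·7.
One more step from XXM77 gives the answer.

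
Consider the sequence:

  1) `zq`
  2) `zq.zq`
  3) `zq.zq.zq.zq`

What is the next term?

s(k+1) = s(k)·.·s(k) — each term doubles the last with '.' between the halves.
One more doubling of zq.zq.zq.zq gives the answer.

zq.zq.zq.zq.zq.zq.zq.zq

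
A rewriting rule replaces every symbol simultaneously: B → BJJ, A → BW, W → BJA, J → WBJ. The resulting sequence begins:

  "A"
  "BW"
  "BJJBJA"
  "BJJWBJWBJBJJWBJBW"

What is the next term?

Rewriting the 17 symbols of BJJWBJWBJBJJWBJBW one by one yields BJJ WBJ WBJ BJA BJJ WBJ BJA BJJ WBJ BJJ WBJ WBJ BJA BJJ WBJ BJJ BJA; concatenated:

BJJWBJWBJBJABJJWBJBJABJJWBJBJJWBJWBJBJABJJWBJBJJBJA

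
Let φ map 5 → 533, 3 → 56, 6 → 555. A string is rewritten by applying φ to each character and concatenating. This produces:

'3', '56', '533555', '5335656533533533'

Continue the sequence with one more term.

Applying the rule to each of the 16 symbols of 5335656533533533 gives the pieces 533 56 56 533 555 533 555 533 56 56 533 56 56 533 56 56, which concatenate to the answer.

5335656533555533555533565653356565335656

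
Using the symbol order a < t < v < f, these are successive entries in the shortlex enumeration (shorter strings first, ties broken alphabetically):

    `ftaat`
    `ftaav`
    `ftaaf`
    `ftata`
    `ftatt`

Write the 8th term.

ftava

Continuing the enumeration 3 steps past ftatt: ftatt → ftatv → ftatf → (answer).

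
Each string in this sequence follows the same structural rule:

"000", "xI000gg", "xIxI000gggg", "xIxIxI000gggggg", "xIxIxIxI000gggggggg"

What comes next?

s(k+1) = xI·s(k)·gg, so each term gains xI as a prefix and gg as a suffix.
Applying this once more to xIxIxIxI000gggggggg:

xIxIxIxIxI000gggggggggg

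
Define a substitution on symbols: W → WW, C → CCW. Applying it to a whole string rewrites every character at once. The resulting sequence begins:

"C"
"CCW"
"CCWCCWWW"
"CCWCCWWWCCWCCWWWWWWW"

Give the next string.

CCWCCWWWCCWCCWWWWWWWCCWCCWWWCCWCCWWWWWWWWWWWWWWW

Applying the rule to each of the 20 symbols of CCWCCWWWCCWCCWWWWWWW gives the pieces CCW CCW WW CCW CCW WW WW WW CCW CCW WW CCW CCW WW WW WW WW WW WW WW, which concatenate to the answer.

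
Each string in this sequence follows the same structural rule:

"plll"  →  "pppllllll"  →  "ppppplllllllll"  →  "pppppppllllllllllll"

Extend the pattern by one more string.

ppppppppplllllllllllllll

Term n consists of 2n-1 p's, followed by 3n l's (n = 1, 2, …).
At n = 5 the blocks have lengths 9, 15.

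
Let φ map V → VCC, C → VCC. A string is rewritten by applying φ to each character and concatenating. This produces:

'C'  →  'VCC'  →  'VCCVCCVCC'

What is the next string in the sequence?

Apply φ to VCCVCCVCC symbol by symbol: V→VCC, C→VCC, C→VCC, V→VCC, C→VCC, C→VCC, V→VCC, C→VCC, C→VCC; joined: VCC VCC VCC VCC VCC VCC VCC VCC VCC.

VCCVCCVCCVCCVCCVCCVCCVCCVCC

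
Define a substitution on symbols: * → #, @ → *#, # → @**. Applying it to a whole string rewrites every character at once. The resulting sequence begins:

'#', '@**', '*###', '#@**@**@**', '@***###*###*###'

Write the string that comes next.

Applying the rule to each of the 15 symbols of @***###*###*### gives the pieces *# # # # @** @** @** # @** @** @** # @** @** @**, which concatenate to the answer.

*####@**@**@**#@**@**@**#@**@**@**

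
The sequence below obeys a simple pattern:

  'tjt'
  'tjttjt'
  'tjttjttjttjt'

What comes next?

tjttjttjttjttjttjttjttjt

s(k+1) = s(k)·s(k) — each term doubles the last.
One more doubling of tjttjttjttjt gives the answer.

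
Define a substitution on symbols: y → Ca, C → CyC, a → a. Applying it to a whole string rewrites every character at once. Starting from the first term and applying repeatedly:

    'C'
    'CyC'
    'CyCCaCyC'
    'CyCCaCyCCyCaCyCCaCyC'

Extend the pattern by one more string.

Rewriting the 20 symbols of CyCCaCyCCyCaCyCCaCyC one by one yields CyC Ca CyC CyC a CyC Ca CyC CyC Ca CyC a CyC Ca CyC CyC a CyC Ca CyC; concatenated:

CyCCaCyCCyCaCyCCaCyCCyCCaCyCaCyCCaCyCCyCaCyCCaCyC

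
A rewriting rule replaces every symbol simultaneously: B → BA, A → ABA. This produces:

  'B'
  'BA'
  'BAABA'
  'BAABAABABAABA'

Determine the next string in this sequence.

BAABAABABAABAABABAABABAABAABABAABA

Applying the rule to each of the 13 symbols of BAABAABABAABA gives the pieces BA ABA ABA BA ABA ABA BA ABA BA ABA ABA BA ABA, which concatenate to the answer.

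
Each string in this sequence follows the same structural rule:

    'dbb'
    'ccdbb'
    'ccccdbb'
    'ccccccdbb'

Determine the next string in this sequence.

ccccccccdbb

Each term is the previous one with cc prepended.
One more step from ccccccdbb gives the answer.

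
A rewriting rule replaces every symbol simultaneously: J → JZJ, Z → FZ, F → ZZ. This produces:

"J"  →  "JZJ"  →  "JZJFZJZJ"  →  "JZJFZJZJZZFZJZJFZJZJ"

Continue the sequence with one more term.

Replace each of the 20 characters of JZJFZJZJZZFZJZJFZJZJ in place — JZJ FZ JZJ ZZ FZ JZJ FZ JZJ FZ FZ ZZ FZ JZJ FZ JZJ ZZ FZ JZJ FZ JZJ — and concatenate.

JZJFZJZJZZFZJZJFZJZJFZFZZZFZJZJFZJZJZZFZJZJFZJZJ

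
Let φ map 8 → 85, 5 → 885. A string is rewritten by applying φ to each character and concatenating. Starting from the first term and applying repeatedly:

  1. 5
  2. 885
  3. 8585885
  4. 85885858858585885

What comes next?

Replace each of the 17 characters of 85885858858585885 in place — 85 885 85 85 885 85 885 85 85 885 85 885 85 885 85 85 885 — and concatenate.

85885858588585885858588585885858858585885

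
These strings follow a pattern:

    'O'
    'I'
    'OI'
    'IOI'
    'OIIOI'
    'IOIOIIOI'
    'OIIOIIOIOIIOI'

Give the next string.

IOIOIIOIOIIOIIOIOIIOI

This is a Fibonacci-style word recurrence s(k) = s(k−2)·s(k−1): e.g. O·I = OI.
So term 8 is IOIOIIOI·OIIOIIOIOIIOI.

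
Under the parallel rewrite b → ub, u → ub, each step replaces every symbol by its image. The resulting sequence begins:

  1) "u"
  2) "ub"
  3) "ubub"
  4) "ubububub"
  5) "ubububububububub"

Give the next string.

Rewriting the 16 symbols of ubububububububub one by one yields ub ub ub ub ub ub ub ub ub ub ub ub ub ub ub ub; concatenated:

ubububububububububububububububub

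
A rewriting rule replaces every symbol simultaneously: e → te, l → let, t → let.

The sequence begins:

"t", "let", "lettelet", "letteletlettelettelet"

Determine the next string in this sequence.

Rewriting the 21 symbols of letteletlettelettelet one by one yields let te let let te let te let let te let let te let te let let te let te let; concatenated:

letteletletteletteletletteletletteletteletlettelettelet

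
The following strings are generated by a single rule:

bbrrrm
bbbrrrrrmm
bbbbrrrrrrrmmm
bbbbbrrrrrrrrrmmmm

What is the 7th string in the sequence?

bbbbbbbbrrrrrrrrrrrrrrrmmmmmmm

Reading off run lengths: b runs 2, 3, 4, 5; r runs 3, 5, 7, 9; m runs 1, 2, 3, 4 — each is linear in n (n = 1, 2, …).
Setting n = 7 gives 8, 15, 7 characters in each block.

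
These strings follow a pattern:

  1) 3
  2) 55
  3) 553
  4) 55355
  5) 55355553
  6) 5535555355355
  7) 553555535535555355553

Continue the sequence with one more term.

5535555355355553555535535555355355

From term 3 onward, concatenate the last term with the second-to-last: 55·3 = 553, 553·55 = 55355, …
So term 8 is 553555535535555355553·5535555355355.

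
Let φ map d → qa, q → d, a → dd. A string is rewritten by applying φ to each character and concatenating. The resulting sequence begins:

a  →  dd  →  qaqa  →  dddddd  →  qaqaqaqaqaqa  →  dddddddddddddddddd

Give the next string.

Applying the rule to each of the 18 symbols of dddddddddddddddddd gives the pieces qa qa qa qa qa qa qa qa qa qa qa qa qa qa qa qa qa qa, which concatenate to the answer.

qaqaqaqaqaqaqaqaqaqaqaqaqaqaqaqaqaqa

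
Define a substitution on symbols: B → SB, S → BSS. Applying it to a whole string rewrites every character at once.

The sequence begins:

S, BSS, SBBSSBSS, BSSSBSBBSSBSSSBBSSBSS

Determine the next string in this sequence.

φ(BSSSBSBBSSBSSSBBSSBSS) expands symbol-by-symbol to SB BSS BSS BSS SB BSS SB SB BSS BSS SB BSS BSS BSS SB SB BSS BSS SB BSS BSS; joining the 21 pieces gives the next term.

SBBSSBSSBSSSBBSSSBSBBSSBSSSBBSSBSSBSSSBSBBSSBSSSBBSSBSS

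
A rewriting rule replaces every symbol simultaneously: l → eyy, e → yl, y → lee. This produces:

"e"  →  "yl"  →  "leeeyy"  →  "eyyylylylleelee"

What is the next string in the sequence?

Replace each of the 15 characters of eyyylylylleelee in place — yl lee lee lee eyy lee eyy lee eyy eyy yl yl eyy yl yl — and concatenate.

ylleeleeleeeyyleeeyyleeeyyeyyylyleyyylyl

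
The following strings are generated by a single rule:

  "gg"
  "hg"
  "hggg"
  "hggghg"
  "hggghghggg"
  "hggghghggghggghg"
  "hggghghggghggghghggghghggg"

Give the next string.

hggghghggghggghghggghghggghggghghggghggghg

Each term (from the third on) is the previous term followed by the one before it: term 3 = hg·gg = hggg.
So term 8 is hggghghggghggghghggghghggg·hggghghggghggghg.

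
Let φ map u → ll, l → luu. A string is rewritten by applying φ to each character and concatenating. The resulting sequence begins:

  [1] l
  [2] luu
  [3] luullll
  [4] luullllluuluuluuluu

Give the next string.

luullllluuluuluuluuluullllluullllluullllluullll

Applying the rule to each of the 19 symbols of luullllluuluuluuluu gives the pieces luu ll ll luu luu luu luu luu ll ll luu ll ll luu ll ll luu ll ll, which concatenate to the answer.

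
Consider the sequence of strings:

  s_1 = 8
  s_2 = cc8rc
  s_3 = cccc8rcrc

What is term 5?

Every step adds cc to the front and rc to the end of the previous string.
From cccc8rcrc, 2 further steps: cccc8rcrc → cccccc8rcrcrc → (answer).

cccccccc8rcrcrcrc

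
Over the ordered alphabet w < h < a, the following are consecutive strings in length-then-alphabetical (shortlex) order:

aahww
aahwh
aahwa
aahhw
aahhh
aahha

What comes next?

Find the rightmost character of aahha below a, bump it to the next letter, and reset everything to its right to w.

aahaw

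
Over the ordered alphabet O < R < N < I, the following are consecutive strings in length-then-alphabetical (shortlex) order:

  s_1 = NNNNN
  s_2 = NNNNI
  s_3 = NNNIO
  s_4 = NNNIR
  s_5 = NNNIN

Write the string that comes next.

NNNII

Treat NNNIN as a base-4 numeral over the given alphabet and add one, carrying through any trailing I's.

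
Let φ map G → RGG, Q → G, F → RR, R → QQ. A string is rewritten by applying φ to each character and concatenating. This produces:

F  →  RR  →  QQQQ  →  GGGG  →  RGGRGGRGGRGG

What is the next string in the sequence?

QQRGGRGGQQRGGRGGQQRGGRGGQQRGGRGG

Apply φ to RGGRGGRGGRGG symbol by symbol: R→QQ, G→RGG, G→RGG, R→QQ, G→RGG, G→RGG, R→QQ, G→RGG, G→RGG, R→QQ, G→RGG, G→RGG; joined: QQ RGG RGG QQ RGG RGG QQ RGG RGG QQ RGG RGG.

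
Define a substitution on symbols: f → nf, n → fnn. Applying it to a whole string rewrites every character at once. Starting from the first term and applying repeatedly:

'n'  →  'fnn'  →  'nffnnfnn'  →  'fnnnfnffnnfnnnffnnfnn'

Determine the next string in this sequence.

Applying the rule to each of the 21 symbols of fnnnfnffnnfnnnffnnfnn gives the pieces nf fnn fnn fnn nf fnn nf nf fnn fnn nf fnn fnn fnn nf nf fnn fnn nf fnn fnn, which concatenate to the answer.

nffnnfnnfnnnffnnnfnffnnfnnnffnnfnnfnnnfnffnnfnnnffnnfnn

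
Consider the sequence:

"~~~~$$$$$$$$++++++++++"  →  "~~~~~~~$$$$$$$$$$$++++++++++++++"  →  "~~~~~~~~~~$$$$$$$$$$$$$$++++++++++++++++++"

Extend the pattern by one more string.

~~~~~~~~~~~~~$$$$$$$$$$$$$$$$$++++++++++++++++++++++

Term n consists of 3n-2 ~'s, followed by 3n+2 $'s, followed by 4n+2 +'s, where the shown terms are n = 2, 3, 4.
Setting n = 5 gives 13, 17, 22 characters in each block.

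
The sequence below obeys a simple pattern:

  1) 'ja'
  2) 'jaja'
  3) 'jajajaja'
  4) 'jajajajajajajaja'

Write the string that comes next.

jajajajajajajajajajajajajajajaja

s(k+1) = s(k)·s(k) — each term doubles the last.
So the next term is two copies of jajajajajajajaja.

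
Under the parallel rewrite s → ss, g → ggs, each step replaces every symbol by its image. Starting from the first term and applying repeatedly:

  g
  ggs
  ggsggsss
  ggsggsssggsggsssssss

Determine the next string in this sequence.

φ(ggsggsssggsggsssssss) expands symbol-by-symbol to ggs ggs ss ggs ggs ss ss ss ggs ggs ss ggs ggs ss ss ss ss ss ss ss; joining the 20 pieces gives the next term.

ggsggsssggsggsssssssggsggsssggsggsssssssssssssss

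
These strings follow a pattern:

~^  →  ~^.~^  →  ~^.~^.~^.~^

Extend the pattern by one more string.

Every step duplicates the string with '.' between the halves.
Doubling ~^.~^.~^.~^ with '.' between the halves:

~^.~^.~^.~^.~^.~^.~^.~^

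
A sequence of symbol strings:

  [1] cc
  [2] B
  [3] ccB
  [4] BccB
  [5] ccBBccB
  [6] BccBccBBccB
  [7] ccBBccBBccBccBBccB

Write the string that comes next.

From term 3 onward, concatenate the second-to-last term with the last: cc·B = ccB, B·ccB = BccB, …
The next term joins BccBccBBccB and ccBBccBBccBccBBccB.

BccBccBBccBccBBccBBccBccBBccB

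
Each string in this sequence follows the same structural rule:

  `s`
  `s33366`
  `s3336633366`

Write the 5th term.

Every step adds 33366 to the end: s(k+1) = s(k)·33366.
From s3336633366, 2 further steps: s3336633366 → s333663336633366 → (answer).

s33366333663336633366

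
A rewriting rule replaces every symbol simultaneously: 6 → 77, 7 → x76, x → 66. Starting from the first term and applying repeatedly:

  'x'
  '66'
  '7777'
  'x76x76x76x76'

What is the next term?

Apply φ to x76x76x76x76 symbol by symbol: x→66, 7→x76, 6→77, x→66, 7→x76, 6→77, x→66, 7→x76, 6→77, x→66, 7→x76, 6→77; joined: 66 x76 77 66 x76 77 66 x76 77 66 x76 77.

66x767766x767766x767766x7677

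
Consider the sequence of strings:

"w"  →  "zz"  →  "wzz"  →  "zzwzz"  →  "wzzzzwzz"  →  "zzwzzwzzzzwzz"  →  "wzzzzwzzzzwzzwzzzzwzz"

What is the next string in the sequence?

zzwzzwzzzzwzzwzzzzwzzzzwzzwzzzzwzz

From term 3 onward, concatenate the second-to-last term with the last: w·zz = wzz, zz·wzz = zzwzz, …
Continuing: zzwzzwzzzzwzz · wzzzzwzzzzwzzwzzzzwzz gives term 8.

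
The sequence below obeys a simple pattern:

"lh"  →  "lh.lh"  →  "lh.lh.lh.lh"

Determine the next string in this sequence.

lh.lh.lh.lh.lh.lh.lh.lh

Every step duplicates the string with '.' between the halves.
One more doubling of lh.lh.lh.lh gives the answer.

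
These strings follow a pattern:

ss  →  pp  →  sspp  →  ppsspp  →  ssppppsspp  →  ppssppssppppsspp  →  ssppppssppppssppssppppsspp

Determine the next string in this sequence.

From term 3 onward, concatenate the second-to-last term with the last: ss·pp = sspp, pp·sspp = ppsspp, …
Continuing: ppssppssppppsspp · ssppppssppppssppssppppsspp gives term 8.

ppssppssppppssppssppppssppppssppssppppsspp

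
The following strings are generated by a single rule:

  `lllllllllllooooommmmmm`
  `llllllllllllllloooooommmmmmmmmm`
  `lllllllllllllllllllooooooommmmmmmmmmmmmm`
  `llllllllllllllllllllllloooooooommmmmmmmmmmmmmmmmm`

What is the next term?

Reading off run lengths: l runs 11, 15, 19, 23; o runs 5, 6, 7, 8; m runs 6, 10, 14, 18 — each is linear in n, where the shown terms are n = 2, 3, 4, 5.
For the next term, n = 6, so the run lengths are 27, 9, 22.

lllllllllllllllllllllllllllooooooooommmmmmmmmmmmmmmmmmmmmm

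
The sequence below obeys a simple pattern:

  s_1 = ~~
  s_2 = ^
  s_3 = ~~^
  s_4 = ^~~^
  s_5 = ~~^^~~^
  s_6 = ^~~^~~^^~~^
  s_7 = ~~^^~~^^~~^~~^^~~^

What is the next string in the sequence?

^~~^~~^^~~^~~^^~~^^~~^~~^^~~^

This is a Fibonacci-style word recurrence s(k) = s(k−2)·s(k−1): e.g. ~~·^ = ~~^.
The next term joins ^~~^~~^^~~^ and ~~^^~~^^~~^~~^^~~^.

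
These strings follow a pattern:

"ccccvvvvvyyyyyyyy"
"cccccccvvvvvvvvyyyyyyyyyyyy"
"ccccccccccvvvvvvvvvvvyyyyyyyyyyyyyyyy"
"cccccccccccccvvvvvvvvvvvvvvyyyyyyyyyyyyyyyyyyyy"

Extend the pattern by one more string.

ccccccccccccccccvvvvvvvvvvvvvvvvvyyyyyyyyyyyyyyyyyyyyyyyy

The n-th term is 3n-2 c's then 3n-1 v's then 4n y's, where the shown terms are n = 2, 3, 4, 5.
At n = 6 the blocks have lengths 16, 17, 24.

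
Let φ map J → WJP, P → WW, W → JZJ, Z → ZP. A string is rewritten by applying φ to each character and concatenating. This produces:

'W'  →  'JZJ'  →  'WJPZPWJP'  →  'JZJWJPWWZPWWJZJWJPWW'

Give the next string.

Rewriting the 20 symbols of JZJWJPWWZPWWJZJWJPWW one by one yields WJP ZP WJP JZJ WJP WW JZJ JZJ ZP WW JZJ JZJ WJP ZP WJP JZJ WJP WW JZJ JZJ; concatenated:

WJPZPWJPJZJWJPWWJZJJZJZPWWJZJJZJWJPZPWJPJZJWJPWWJZJJZJ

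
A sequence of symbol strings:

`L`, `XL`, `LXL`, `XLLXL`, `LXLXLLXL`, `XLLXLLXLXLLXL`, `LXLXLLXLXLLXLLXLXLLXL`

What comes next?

From term 3 onward, concatenate the second-to-last term with the last: L·XL = LXL, XL·LXL = XLLXL, …
So term 8 is XLLXLLXLXLLXL·LXLXLLXLXLLXLLXLXLLXL.

XLLXLLXLXLLXLLXLXLLXLXLLXLLXLXLLXL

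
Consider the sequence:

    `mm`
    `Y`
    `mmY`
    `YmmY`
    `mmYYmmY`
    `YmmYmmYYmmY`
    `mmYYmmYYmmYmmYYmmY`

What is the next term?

YmmYmmYYmmYmmYYmmYYmmYmmYYmmY

From term 3 onward, concatenate the second-to-last term with the last: mm·Y = mmY, Y·mmY = YmmY, …
So term 8 is YmmYmmYYmmY·mmYYmmYYmmYmmYYmmY.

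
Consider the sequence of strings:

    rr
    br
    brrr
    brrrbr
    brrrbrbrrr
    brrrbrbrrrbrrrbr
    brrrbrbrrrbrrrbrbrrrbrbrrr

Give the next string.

brrrbrbrrrbrrrbrbrrrbrbrrrbrrrbrbrrrbrrrbr

Each term (from the third on) is the previous term followed by the one before it: term 3 = br·rr = brrr.
Continuing: brrrbrbrrrbrrrbrbrrrbrbrrr · brrrbrbrrrbrrrbr gives term 8.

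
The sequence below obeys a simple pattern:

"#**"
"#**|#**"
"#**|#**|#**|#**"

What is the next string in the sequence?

Each string is two copies of the previous one joined by '|'.
Doubling #**|#**|#**|#** with '|' between the halves:

#**|#**|#**|#**|#**|#**|#**|#**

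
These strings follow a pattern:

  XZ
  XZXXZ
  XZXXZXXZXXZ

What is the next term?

XZXXZXXZXXZXXZXXZXXZXXZ

Each string is two copies of the previous one joined by 'X'.
One more doubling of XZXXZXXZXXZ gives the answer.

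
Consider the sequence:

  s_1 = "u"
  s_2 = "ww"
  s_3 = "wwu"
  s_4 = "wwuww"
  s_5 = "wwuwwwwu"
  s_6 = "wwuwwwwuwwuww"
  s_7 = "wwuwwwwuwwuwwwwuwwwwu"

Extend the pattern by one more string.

From term 3 onward, concatenate the last term with the second-to-last: ww·u = wwu, wwu·ww = wwuww, …
Continuing: wwuwwwwuwwuwwwwuwwwwu · wwuwwwwuwwuww gives term 8.

wwuwwwwuwwuwwwwuwwwwuwwuwwwwuwwuww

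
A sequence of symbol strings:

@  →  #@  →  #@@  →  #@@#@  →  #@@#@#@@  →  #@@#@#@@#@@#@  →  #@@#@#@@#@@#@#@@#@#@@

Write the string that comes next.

This is a Fibonacci-style word recurrence s(k) = s(k−1)·s(k−2): e.g. #@·@ = #@@.
Continuing: #@@#@#@@#@@#@#@@#@#@@ · #@@#@#@@#@@#@ gives term 8.

#@@#@#@@#@@#@#@@#@#@@#@@#@#@@#@@#@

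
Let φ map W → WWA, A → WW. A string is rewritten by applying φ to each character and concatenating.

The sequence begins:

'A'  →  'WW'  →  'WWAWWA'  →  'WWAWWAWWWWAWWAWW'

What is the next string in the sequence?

WWAWWAWWWWAWWAWWWWAWWAWWAWWAWWWWAWWAWWWWAWWA

φ(WWAWWAWWWWAWWAWW) expands symbol-by-symbol to WWA WWA WW WWA WWA WW WWA WWA WWA WWA WW WWA WWA WW WWA WWA; joining the 16 pieces gives the next term.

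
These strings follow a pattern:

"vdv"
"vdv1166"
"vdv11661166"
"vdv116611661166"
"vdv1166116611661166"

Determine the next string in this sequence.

The strings grow by a fixed suffix 1166 each time.
So the next term is vdv1166116611661166·1166.

vdv11661166116611661166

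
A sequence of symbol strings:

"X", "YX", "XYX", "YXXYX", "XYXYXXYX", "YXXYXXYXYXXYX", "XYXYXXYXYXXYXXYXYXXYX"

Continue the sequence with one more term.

This is a Fibonacci-style word recurrence s(k) = s(k−2)·s(k−1): e.g. X·YX = XYX.
So term 8 is YXXYXXYXYXXYX·XYXYXXYXYXXYXXYXYXXYX.

YXXYXXYXYXXYXXYXYXXYXYXXYXXYXYXXYX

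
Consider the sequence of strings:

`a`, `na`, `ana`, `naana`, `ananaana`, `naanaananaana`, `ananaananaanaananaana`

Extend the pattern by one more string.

naanaananaanaananaananaanaananaana

This is a Fibonacci-style word recurrence s(k) = s(k−2)·s(k−1): e.g. a·na = ana.
The next term joins naanaananaana and ananaananaanaananaana.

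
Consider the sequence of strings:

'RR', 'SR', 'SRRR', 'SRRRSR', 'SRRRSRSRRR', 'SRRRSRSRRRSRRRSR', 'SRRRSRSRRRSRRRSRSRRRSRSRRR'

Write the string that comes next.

From term 3 onward, concatenate the last term with the second-to-last: SR·RR = SRRR, SRRR·SR = SRRRSR, …
Continuing: SRRRSRSRRRSRRRSRSRRRSRSRRR · SRRRSRSRRRSRRRSR gives term 8.

SRRRSRSRRRSRRRSRSRRRSRSRRRSRRRSRSRRRSRRRSR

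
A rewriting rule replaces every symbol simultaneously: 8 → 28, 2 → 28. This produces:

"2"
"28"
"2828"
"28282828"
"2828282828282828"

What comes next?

Applying the rule to each of the 16 symbols of 2828282828282828 gives the pieces 28 28 28 28 28 28 28 28 28 28 28 28 28 28 28 28, which concatenate to the answer.

28282828282828282828282828282828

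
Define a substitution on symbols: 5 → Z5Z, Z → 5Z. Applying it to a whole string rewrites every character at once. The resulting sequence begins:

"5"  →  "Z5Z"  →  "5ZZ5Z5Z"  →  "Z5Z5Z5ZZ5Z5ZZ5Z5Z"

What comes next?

5ZZ5Z5ZZ5Z5ZZ5Z5Z5ZZ5Z5ZZ5Z5Z5ZZ5Z5ZZ5Z5Z

Replace each of the 17 characters of Z5Z5Z5ZZ5Z5ZZ5Z5Z in place — 5Z Z5Z 5Z Z5Z 5Z Z5Z 5Z 5Z Z5Z 5Z Z5Z 5Z 5Z Z5Z 5Z Z5Z 5Z — and concatenate.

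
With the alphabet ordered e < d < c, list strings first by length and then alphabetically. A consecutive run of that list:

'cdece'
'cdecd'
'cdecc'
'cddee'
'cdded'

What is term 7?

Advancing 2 positions from cdded through cdded → cddec reaches term 7.

cddde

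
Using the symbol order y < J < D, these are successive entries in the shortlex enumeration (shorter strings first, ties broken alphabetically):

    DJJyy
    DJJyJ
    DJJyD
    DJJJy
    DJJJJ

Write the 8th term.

DJJDJ

Advancing 3 positions from DJJJJ through DJJJJ → DJJJD → DJJDy reaches term 8.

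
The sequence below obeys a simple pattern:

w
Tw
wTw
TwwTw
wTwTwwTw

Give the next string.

TwwTwwTwTwwTw

This is a Fibonacci-style word recurrence s(k) = s(k−2)·s(k−1): e.g. w·Tw = wTw.
The next term joins TwwTw and wTwTwwTw.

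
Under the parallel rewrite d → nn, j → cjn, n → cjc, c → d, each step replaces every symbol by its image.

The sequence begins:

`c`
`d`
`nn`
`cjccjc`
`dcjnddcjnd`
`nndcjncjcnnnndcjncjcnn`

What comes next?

Replace each of the 22 characters of nndcjncjcnnnndcjncjcnn in place — cjc cjc nn d cjn cjc d cjn d cjc cjc cjc cjc nn d cjn cjc d cjn d cjc cjc — and concatenate.

cjccjcnndcjncjcdcjndcjccjccjccjcnndcjncjcdcjndcjccjc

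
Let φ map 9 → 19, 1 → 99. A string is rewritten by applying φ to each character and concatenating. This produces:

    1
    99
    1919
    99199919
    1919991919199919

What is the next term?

99199919191999199919991919199919

φ(1919991919199919) expands symbol-by-symbol to 99 19 99 19 19 19 99 19 99 19 99 19 19 19 99 19; joining the 16 pieces gives the next term.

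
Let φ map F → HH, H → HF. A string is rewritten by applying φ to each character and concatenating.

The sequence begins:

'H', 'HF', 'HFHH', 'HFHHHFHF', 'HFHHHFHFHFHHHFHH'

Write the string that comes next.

HFHHHFHFHFHHHFHHHFHHHFHFHFHHHFHF

Replace each of the 16 characters of HFHHHFHFHFHHHFHH in place — HF HH HF HF HF HH HF HH HF HH HF HF HF HH HF HF — and concatenate.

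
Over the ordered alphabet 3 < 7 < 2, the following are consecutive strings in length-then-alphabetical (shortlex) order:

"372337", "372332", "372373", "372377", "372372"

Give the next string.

Find the rightmost character of 372372 below 2, bump it to the next letter, and reset everything to its right to 3.

372323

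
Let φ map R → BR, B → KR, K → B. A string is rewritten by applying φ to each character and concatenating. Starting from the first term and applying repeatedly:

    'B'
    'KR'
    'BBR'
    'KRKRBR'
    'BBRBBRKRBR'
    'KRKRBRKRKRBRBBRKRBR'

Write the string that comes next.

Applying the rule to each of the 19 symbols of KRKRBRKRKRBRBBRKRBR gives the pieces B BR B BR KR BR B BR B BR KR BR KR KR BR B BR KR BR, which concatenate to the answer.

BBRBBRKRBRBBRBBRKRBRKRKRBRBBRKRBR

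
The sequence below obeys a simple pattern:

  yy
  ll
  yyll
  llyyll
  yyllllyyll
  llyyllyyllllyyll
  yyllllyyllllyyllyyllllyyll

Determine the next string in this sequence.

Each term (from the third on) is the two preceding terms concatenated in order: term 3 = yy·ll = yyll.
Continuing: llyyllyyllllyyll · yyllllyyllllyyllyyllllyyll gives term 8.

llyyllyyllllyyllyyllllyyllllyyllyyllllyyll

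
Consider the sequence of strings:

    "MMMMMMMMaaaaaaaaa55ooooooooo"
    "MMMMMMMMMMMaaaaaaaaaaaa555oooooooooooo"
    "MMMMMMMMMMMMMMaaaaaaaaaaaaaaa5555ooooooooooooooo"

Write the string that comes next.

MMMMMMMMMMMMMMMMMaaaaaaaaaaaaaaaaaa55555oooooooooooooooooo

Term n consists of 3n-1 M's, followed by 3n a's, followed by n-1 5's, followed by 3n o's, where the shown terms are n = 3, 4, 5.
For the next term, n = 6, so the run lengths are 17, 18, 5, 18.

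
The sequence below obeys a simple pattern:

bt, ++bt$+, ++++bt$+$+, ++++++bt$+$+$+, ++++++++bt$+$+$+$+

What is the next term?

++++++++++bt$+$+$+$+$+

Every step adds ++ to the front and $+ to the end of the previous string.
One more step from ++++++++bt$+$+$+$+ gives the answer.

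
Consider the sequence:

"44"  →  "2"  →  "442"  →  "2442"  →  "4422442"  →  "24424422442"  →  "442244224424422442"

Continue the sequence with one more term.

From term 3 onward, concatenate the second-to-last term with the last: 44·2 = 442, 2·442 = 2442, …
So term 8 is 24424422442·442244224424422442.

24424422442442244224424422442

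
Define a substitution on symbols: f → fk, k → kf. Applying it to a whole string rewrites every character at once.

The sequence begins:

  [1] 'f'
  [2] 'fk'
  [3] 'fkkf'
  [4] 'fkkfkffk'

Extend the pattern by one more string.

fkkfkffkkffkfkkf

Apply φ to fkkfkffk symbol by symbol: f→fk, k→kf, k→kf, f→fk, k→kf, f→fk, f→fk, k→kf; joined: fk kf kf fk kf fk fk kf.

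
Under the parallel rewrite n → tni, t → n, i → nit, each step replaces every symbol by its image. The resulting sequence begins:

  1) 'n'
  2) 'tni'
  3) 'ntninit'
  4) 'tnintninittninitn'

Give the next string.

ntninittnintninittninitnntninittninitntni

Replace each of the 17 characters of tnintninittninitn in place — n tni nit tni n tni nit tni nit n n tni nit tni nit n tni — and concatenate.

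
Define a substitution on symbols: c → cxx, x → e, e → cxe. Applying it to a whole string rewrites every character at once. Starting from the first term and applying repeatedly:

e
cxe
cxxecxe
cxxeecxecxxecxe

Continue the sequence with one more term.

cxxeecxecxecxxecxecxxeecxecxxecxe

Replace each of the 15 characters of cxxeecxecxxecxe in place — cxx e e cxe cxe cxx e cxe cxx e e cxe cxx e cxe — and concatenate.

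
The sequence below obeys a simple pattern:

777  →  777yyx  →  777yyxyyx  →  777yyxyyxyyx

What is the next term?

777yyxyyxyyxyyx

Every step adds yyx to the end: s(k+1) = s(k)·yyx.
One more step from 777yyxyyxyyx gives the answer.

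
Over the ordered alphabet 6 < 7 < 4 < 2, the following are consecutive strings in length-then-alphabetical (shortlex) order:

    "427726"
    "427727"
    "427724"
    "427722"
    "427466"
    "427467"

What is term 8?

Continuing the enumeration 2 steps past 427467: 427467 → 427464 → (answer).

427462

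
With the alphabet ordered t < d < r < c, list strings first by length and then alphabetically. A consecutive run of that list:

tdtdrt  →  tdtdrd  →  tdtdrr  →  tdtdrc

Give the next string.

tdtdct

Find the rightmost character of tdtdrc below c, bump it to the next letter, and reset everything to its right to t.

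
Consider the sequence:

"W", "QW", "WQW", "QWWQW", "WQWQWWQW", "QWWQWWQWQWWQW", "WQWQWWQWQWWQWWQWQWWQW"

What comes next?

Each term (from the third on) is the two preceding terms concatenated in order: term 3 = W·QW = WQW.
Continuing: QWWQWWQWQWWQW · WQWQWWQWQWWQWWQWQWWQW gives term 8.

QWWQWWQWQWWQWWQWQWWQWQWWQWWQWQWWQW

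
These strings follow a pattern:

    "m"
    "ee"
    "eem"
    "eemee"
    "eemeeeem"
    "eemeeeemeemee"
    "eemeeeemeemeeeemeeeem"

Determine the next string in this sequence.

This is a Fibonacci-style word recurrence s(k) = s(k−1)·s(k−2): e.g. ee·m = eem.
The next term joins eemeeeemeemeeeemeeeem and eemeeeemeemee.

eemeeeemeemeeeemeeeemeemeeeemeemee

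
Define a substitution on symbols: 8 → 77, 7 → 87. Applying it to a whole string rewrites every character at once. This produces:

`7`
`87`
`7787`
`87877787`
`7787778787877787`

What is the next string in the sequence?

Rewriting the 16 symbols of 7787778787877787 one by one yields 87 87 77 87 87 87 77 87 77 87 77 87 87 87 77 87; concatenated:

87877787878777877787778787877787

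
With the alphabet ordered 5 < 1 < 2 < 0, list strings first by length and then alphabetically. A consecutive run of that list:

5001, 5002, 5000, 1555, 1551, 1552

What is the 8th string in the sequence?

1515

Advancing 2 positions from 1552 through 1552 → 1550 reaches term 8.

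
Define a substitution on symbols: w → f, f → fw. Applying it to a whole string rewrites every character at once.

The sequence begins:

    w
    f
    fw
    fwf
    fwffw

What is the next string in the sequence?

fwffwfwf

Rewriting each symbol of fwffw: f→fw, w→f, f→fw, f→fw, w→f, which concatenates to fw f fw fw f.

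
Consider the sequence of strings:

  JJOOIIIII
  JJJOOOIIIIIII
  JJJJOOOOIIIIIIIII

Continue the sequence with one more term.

Term n consists of n J's, followed by n O's, followed by 2n+1 I's, where the shown terms are n = 2, 3, 4.
For the next term, n = 5, so the run lengths are 5, 5, 11.

JJJJJOOOOOIIIIIIIIIII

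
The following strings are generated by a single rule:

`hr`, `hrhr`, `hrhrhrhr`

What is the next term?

Every step duplicates the string.
So the next term is two copies of hrhrhrhr.

hrhrhrhrhrhrhrhr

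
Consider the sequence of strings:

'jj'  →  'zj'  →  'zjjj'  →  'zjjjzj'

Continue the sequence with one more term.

zjjjzjzjjj

This is a Fibonacci-style word recurrence s(k) = s(k−1)·s(k−2): e.g. zj·jj = zjjj.
Continuing: zjjjzj · zjjj gives term 5.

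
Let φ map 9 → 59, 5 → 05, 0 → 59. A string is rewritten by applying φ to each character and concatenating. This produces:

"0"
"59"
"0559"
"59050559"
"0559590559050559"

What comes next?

Rewriting the 16 symbols of 0559590559050559 one by one yields 59 05 05 59 05 59 59 05 05 59 59 05 59 05 05 59; concatenated:

59050559055959050559590559050559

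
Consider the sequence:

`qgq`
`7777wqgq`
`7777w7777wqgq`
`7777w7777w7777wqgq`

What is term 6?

7777w7777w7777w7777w7777wqgq

Every step adds 7777w at the front: s(k+1) = 7777w·s(k).
From 7777w7777w7777wqgq, 2 further steps: 7777w7777w7777wqgq → 7777w7777w7777w7777wqgq → (answer).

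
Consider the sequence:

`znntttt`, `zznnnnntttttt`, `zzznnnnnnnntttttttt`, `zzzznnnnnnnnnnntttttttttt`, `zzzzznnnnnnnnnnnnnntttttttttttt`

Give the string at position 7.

zzzzzzznnnnnnnnnnnnnnnnnnnntttttttttttttttt

Reading off run lengths: z runs 1, 2, 3, 4, 5; n runs 2, 5, 8, 11, 14; t runs 4, 6, 8, 10, 12 — each is linear in n (n = 1, 2, …).
At n = 7 the blocks have lengths 7, 20, 16.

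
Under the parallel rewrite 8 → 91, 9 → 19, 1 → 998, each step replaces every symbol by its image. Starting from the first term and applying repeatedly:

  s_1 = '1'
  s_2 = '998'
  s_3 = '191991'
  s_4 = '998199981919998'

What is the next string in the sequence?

191991998191919919981999819191991

Replace each of the 15 characters of 998199981919998 in place — 19 19 91 998 19 19 19 91 998 19 998 19 19 19 91 — and concatenate.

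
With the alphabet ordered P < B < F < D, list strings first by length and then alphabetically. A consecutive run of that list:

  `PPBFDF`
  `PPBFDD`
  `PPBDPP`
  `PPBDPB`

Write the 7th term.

PPBDBP

Continuing the enumeration 3 steps past PPBDPB: PPBDPB → PPBDPF → PPBDPD → (answer).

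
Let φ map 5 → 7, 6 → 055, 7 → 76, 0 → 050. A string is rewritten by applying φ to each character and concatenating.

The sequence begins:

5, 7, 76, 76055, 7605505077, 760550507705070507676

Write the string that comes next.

Replace each of the 21 characters of 760550507705070507676 in place — 76 055 050 7 7 050 7 050 76 76 050 7 050 76 050 7 050 76 055 76 055 — and concatenate.

76055050770507050767605070507605070507605576055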